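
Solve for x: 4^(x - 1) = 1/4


Express both sides with the same base.
1/4 = 4^(-1)
Since the bases match, equate exponents: x - 1 = -1
So x = -1 - (-1) = 0

x = 0


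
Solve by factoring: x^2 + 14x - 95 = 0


We need two numbers that multiply to -95 and add to 14.
Those numbers are 19 and -5 (since 19 * (-5) = -95 and 19 + (-5) = 14).
So x^2 + 14x - 95 = (x + 19)(x - 5) = 0
Setting each factor to zero: x = -19 or x = 5

x = -19, x = 5


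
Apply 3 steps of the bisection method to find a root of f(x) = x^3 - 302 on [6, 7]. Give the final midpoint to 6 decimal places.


f(x) = x^3 - 302
f(6) = -86 < 0
f(7) = 41 > 0

Step 1: midpoint = (6.000000 + 7.000000)/2 = 6.500000
  f(6.500000) = -27.375000
  f(mid) < 0, so root is in [6.500000, 7.000000]

Step 2: midpoint = (6.500000 + 7.000000)/2 = 6.750000
  f(6.750000) = 5.546875
  f(mid) > 0, so root is in [6.500000, 6.750000]

Step 3: midpoint = (6.500000 + 6.750000)/2 = 6.625000
  f(6.625000) = -11.224609
  f(mid) < 0, so root is in [6.625000, 6.750000]

midpoint = 6.625000


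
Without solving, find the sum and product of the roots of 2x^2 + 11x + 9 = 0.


By Vieta's formulas for ax^2 + bx + c = 0:
  Sum of roots = -b/a
  Product of roots = c/a

Here a = 2, b = 11, c = 9
Sum = -(11)/2 = -11/2
Product = 9/2 = 9/2

Sum = -11/2, Product = 9/2


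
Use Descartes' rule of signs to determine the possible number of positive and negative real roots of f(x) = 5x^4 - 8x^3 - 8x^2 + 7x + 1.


Descartes' rule of signs:

For positive roots, count sign changes in f(x) = 5x^4 - 8x^3 - 8x^2 + 7x + 1:
Signs of coefficients: +, -, -, +, +
Number of sign changes: 2
Possible positive real roots: 2, 0

For negative roots, examine f(-x) = 5x^4 + 8x^3 - 8x^2 - 7x + 1:
Signs of coefficients: +, +, -, -, +
Number of sign changes: 2
Possible negative real roots: 2, 0

Positive roots: 2 or 0; Negative roots: 2 or 0


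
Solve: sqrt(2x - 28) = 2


Square both sides: 2x - 28 = 2^2 = 4
2x = 4 + 28 = 32
x = 16
Check: sqrt(2*16 - 28) = sqrt(4) = 2 ✓

x = 16


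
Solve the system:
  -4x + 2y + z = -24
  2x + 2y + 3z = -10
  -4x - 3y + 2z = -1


Using Cramer's rule. Expand each determinant along the first row.
D  = (-4)*[2*2 - 3*(-3)] - 2*[2*2 - 3*(-4)] + 1*[2*(-3) - 2*(-4)]
  = (-4)*(13) - 2*(16) + 1*(2) = -82
Dx = (-24)*[2*2 - 3*(-3)] - 2*[(-10)*2 - 3*(-1)] + 1*[(-10)*(-3) - 2*(-1)]
  = (-24)*(13) - 2*(-17) + 1*(32) = -246
Dy = (-4)*[(-10)*2 - 3*(-1)] - (-24)*[2*2 - 3*(-4)] + 1*[2*(-1) - (-10)*(-4)]
  = (-4)*(-17) - (-24)*(16) + 1*(-42) = 410
Dz = (-4)*[2*(-1) - (-10)*(-3)] - 2*[2*(-1) - (-10)*(-4)] + (-24)*[2*(-3) - 2*(-4)]
  = (-4)*(-32) - 2*(-42) + (-24)*(2) = 164
x = Dx/D = -246/-82 = 3, y = Dy/D = 410/-82 = -5, z = Dz/D = 164/-82 = -2
Check eq1: (-4)(3) + (2)(-5) + (1)(-2) = -24 = -24 ✓
Check eq2: (2)(3) + (2)(-5) + (3)(-2) = -10 = -10 ✓
Check eq3: (-4)(3) + (-3)(-5) + (2)(-2) = -1 = -1 ✓

x = 3, y = -5, z = -2


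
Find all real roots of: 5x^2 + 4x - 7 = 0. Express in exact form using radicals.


Using the quadratic formula: x = (-b ± sqrt(b^2 - 4ac)) / (2a)
Here a = 5, b = 4, c = -7
Discriminant = b^2 - 4ac = 4^2 - 4(5)(-7) = 16 + 140 = 156
Since discriminant = 156 > 0, there are two real roots.
x = (-4 ± 2*sqrt(39)) / 10
Simplifying: x = (-2 ± sqrt(39)) / 5
Numerically: x ≈ 0.8490 or x ≈ -1.6490

x = (-2 + sqrt(39)) / 5 or x = (-2 - sqrt(39)) / 5


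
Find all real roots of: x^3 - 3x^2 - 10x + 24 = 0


Let p(x) = x^3 - 3x^2 - 10x + 24. By the rational root theorem (leading coefficient 1), any rational root is an integer divisor of 24: try ±1, ±2, ... in turn.
Test x = 1: value = 12 ≠ 0.
Test x = -1: value = 30 ≠ 0.
Test x = 2: value = 0 ✓, so (x - 2) is a factor.
Synthetic division by (x - 2): bring down 1; 1(2) - 3 = -1; (-1)(2) - 10 = -12; (-12)(2) + 24 = 0 → quotient x^2 - x - 12, remainder 0.
Solve the quadratic x^2 - x - 12 = 0: discriminant = (-1)^2 - 4(1)(-12) = 1 + 48 = 49.
sqrt(49) = 7, so x = (1 ± 7)/2: x = 4 or x = -3.

x = -3, x = 2, x = 4


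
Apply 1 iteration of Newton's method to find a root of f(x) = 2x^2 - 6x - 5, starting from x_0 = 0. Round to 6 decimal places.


Newton's method: x_(n+1) = x_n - f(x_n)/f'(x_n)
f(x) = 2x^2 - 6x - 5
f'(x) = 4x - 6

Iteration 1:
  f(0.000000) = -5.000000
  f'(0.000000) = -6.000000
  x_1 = 0.000000 - (-5.000000)/(-6.000000) = -0.833333

x_1 = -0.833333


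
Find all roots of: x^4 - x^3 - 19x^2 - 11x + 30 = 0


Let p(x) = x^4 - x^3 - 19x^2 - 11x + 30. By the rational root theorem (leading coefficient 1), any rational root is an integer divisor of 30: try ±1, ±2, ... in turn.
Test x = 1: value = 0 ✓, so (x - 1) is a factor.
Synthetic division by (x - 1): bring down 1; 1(1) - 1 = 0; 0(1) - 19 = -19; (-19)(1) - 11 = -30; (-30)(1) + 30 = 0 → quotient x^3 - 19x - 30, remainder 0.
Continue with the quotient x^3 - 19x - 30 (candidates must divide 30; re-test x = 1 first in case it repeats).
Test x = 1: value = -48 ≠ 0.
Test x = -1: value = -12 ≠ 0.
Test x = 2: value = -60 ≠ 0.
Test x = -2: value = 0 ✓, so (x + 2) is a factor.
Synthetic division by (x + 2): bring down 1; 1(-2) + 0 = -2; (-2)(-2) - 19 = -15; (-15)(-2) - 30 = 0 → quotient x^2 - 2x - 15, remainder 0.
Solve the quadratic x^2 - 2x - 15 = 0: discriminant = (-2)^2 - 4(1)(-15) = 4 + 60 = 64.
sqrt(64) = 8, so x = (2 ± 8)/2: x = 5 or x = -3.
Collecting all roots found:

x = -3, x = -2, x = 1, x = 5


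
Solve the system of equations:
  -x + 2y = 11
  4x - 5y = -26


Using Cramer's rule:
Determinant D = (-1)(-5) - (4)(2) = 5 - 8 = -3
Dx = (11)(-5) - (-26)(2) = -55 + 52 = -3
Dy = (-1)(-26) - (4)(11) = 26 - 44 = -18
x = Dx/D = -3/-3 = 1
y = Dy/D = -18/-3 = 6

x = 1, y = 6


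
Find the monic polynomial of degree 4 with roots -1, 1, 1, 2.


A monic polynomial with roots -1, 1, 1, 2 is:
p(x) = (x + 1)(x - 1)(x - 1)(x - 2)
After multiplying by (x + 1): x + 1
After multiplying by (x - 1): x^2 - 1
After multiplying by (x - 1): x^3 - x^2 - x + 1
After multiplying by (x - 2): x^4 - 3x^3 + x^2 + 3x - 2

x^4 - 3x^3 + x^2 + 3x - 2


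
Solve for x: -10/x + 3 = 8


Subtract 3 from both sides: -10/x = 5
Multiply both sides by x: -10 = 5 * x
Divide by 5: x = -2

x = -2


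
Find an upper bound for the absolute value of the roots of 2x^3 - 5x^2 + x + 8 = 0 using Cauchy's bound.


Cauchy's bound: all roots r satisfy |r| <= 1 + max(|a_i/a_n|) for i = 0,...,n-1
where a_n is the leading coefficient.

Coefficients: [2, -5, 1, 8]
Leading coefficient a_n = 2
Ratios |a_i/a_n|: 5/2, 1/2, 4
Maximum ratio: 4
Cauchy's bound: |r| <= 1 + 4 = 5

Upper bound = 5


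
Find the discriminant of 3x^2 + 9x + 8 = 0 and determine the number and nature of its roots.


For ax^2 + bx + c = 0, discriminant D = b^2 - 4ac
Here a = 3, b = 9, c = 8
D = (9)^2 - 4(3)(8) = 81 - 96 = -15

D = -15 < 0
The equation has no real roots (2 complex conjugate roots).

Discriminant = -15, no real roots (2 complex conjugate roots)


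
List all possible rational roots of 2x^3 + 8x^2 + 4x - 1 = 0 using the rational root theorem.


Rational root theorem: possible roots are ±p/q where:
  p divides the constant term (-1): p ∈ {1}
  q divides the leading coefficient (2): q ∈ {1, 2}

All possible rational roots: -1, -1/2, 1/2, 1

-1, -1/2, 1/2, 1


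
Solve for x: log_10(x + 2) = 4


Convert to exponential form: x + 2 = 10^4 = 10000
x = 10000 - 2 = 9998
Check: log_10(9998 + 2) = log_10(10000) = log_10(10000) = 4 ✓

x = 9998


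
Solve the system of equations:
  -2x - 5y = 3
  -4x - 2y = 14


Using Cramer's rule:
Determinant D = (-2)(-2) - (-4)(-5) = 4 - 20 = -16
Dx = (3)(-2) - (14)(-5) = -6 + 70 = 64
Dy = (-2)(14) - (-4)(3) = -28 + 12 = -16
x = Dx/D = 64/-16 = -4
y = Dy/D = -16/-16 = 1

x = -4, y = 1


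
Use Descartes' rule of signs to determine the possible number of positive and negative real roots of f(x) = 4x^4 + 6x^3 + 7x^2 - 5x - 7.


Descartes' rule of signs:

For positive roots, count sign changes in f(x) = 4x^4 + 6x^3 + 7x^2 - 5x - 7:
Signs of coefficients: +, +, +, -, -
Number of sign changes: 1
Possible positive real roots: 1

For negative roots, examine f(-x) = 4x^4 - 6x^3 + 7x^2 + 5x - 7:
Signs of coefficients: +, -, +, +, -
Number of sign changes: 3
Possible negative real roots: 3, 1

Positive roots: 1; Negative roots: 3 or 1


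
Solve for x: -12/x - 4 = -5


Subtract -4 from both sides: -12/x = -1
Multiply both sides by x: -12 = -1 * x
Divide by -1: x = 12

x = 12


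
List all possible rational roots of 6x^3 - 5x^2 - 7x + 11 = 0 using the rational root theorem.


Rational root theorem: possible roots are ±p/q where:
  p divides the constant term (11): p ∈ {1, 11}
  q divides the leading coefficient (6): q ∈ {1, 2, 3, 6}

All possible rational roots: -11, -11/2, -11/3, -11/6, -1, -1/2, -1/3, -1/6, 1/6, 1/3, 1/2, 1, 11/6, 11/3, 11/2, 11

-11, -11/2, -11/3, -11/6, -1, -1/2, -1/3, -1/6, 1/6, 1/3, 1/2, 1, 11/6, 11/3, 11/2, 11


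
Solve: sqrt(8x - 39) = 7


Square both sides: 8x - 39 = 7^2 = 49
8x = 49 + 39 = 88
x = 11
Check: sqrt(8*11 - 39) = sqrt(49) = 7 ✓

x = 11


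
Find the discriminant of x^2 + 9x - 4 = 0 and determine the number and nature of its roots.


For ax^2 + bx + c = 0, discriminant D = b^2 - 4ac
Here a = 1, b = 9, c = -4
D = (9)^2 - 4(1)(-4) = 81 + 16 = 97

D = 97 > 0 but not a perfect square
The equation has 2 distinct real irrational roots.

Discriminant = 97, 2 distinct real irrational roots


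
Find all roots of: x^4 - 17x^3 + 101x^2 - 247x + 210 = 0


Let p(x) = x^4 - 17x^3 + 101x^2 - 247x + 210. By the rational root theorem (leading coefficient 1), any rational root is an integer divisor of 210: try ±1, ±2, ... in turn.
Test x = 1: value = 48 ≠ 0.
Test x = -1: value = 576 ≠ 0.
Test x = 2: value = 0 ✓, so (x - 2) is a factor.
Synthetic division by (x - 2): bring down 1; 1(2) - 17 = -15; (-15)(2) + 101 = 71; 71(2) - 247 = -105; (-105)(2) + 210 = 0 → quotient x^3 - 15x^2 + 71x - 105, remainder 0.
Continue with the quotient x^3 - 15x^2 + 71x - 105 (candidates must divide 105).
Test x = 3: value = 0 ✓, so (x - 3) is a factor.
Synthetic division by (x - 3): bring down 1; 1(3) - 15 = -12; (-12)(3) + 71 = 35; 35(3) - 105 = 0 → quotient x^2 - 12x + 35, remainder 0.
Solve the quadratic x^2 - 12x + 35 = 0: discriminant = (-12)^2 - 4(1)(35) = 144 - 140 = 4.
sqrt(4) = 2, so x = (12 ± 2)/2: x = 7 or x = 5.
Collecting all roots found:

x = 2, x = 3, x = 5, x = 7


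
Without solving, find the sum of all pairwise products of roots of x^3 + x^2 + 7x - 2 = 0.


By Vieta's formulas for x^3 + bx^2 + cx + d = 0:
  r1 + r2 + r3 = -b/a = -1
  r1*r2 + r1*r3 + r2*r3 = c/a = 7
  r1*r2*r3 = -d/a = 2


Sum of pairwise products = 7


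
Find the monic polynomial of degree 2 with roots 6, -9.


A monic polynomial with roots 6, -9 is:
p(x) = (x - 6)(x + 9)
After multiplying by (x - 6): x - 6
After multiplying by (x + 9): x^2 + 3x - 54

x^2 + 3x - 54


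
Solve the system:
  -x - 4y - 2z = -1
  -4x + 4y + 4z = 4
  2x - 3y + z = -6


Using Cramer's rule. Expand each determinant along the first row.
D  = (-1)*[4*1 - 4*(-3)] - (-4)*[(-4)*1 - 4*2] + (-2)*[(-4)*(-3) - 4*2]
  = (-1)*(16) - (-4)*(-12) + (-2)*(4) = -72
Dx = (-1)*[4*1 - 4*(-3)] - (-4)*[4*1 - 4*(-6)] + (-2)*[4*(-3) - 4*(-6)]
  = (-1)*(16) - (-4)*(28) + (-2)*(12) = 72
Dy = (-1)*[4*1 - 4*(-6)] - (-1)*[(-4)*1 - 4*2] + (-2)*[(-4)*(-6) - 4*2]
  = (-1)*(28) - (-1)*(-12) + (-2)*(16) = -72
Dz = (-1)*[4*(-6) - 4*(-3)] - (-4)*[(-4)*(-6) - 4*2] + (-1)*[(-4)*(-3) - 4*2]
  = (-1)*(-12) - (-4)*(16) + (-1)*(4) = 72
x = Dx/D = 72/-72 = -1, y = Dy/D = -72/-72 = 1, z = Dz/D = 72/-72 = -1
Check eq1: (-1)(-1) + (-4)(1) + (-2)(-1) = -1 = -1 ✓
Check eq2: (-4)(-1) + (4)(1) + (4)(-1) = 4 = 4 ✓
Check eq3: (2)(-1) + (-3)(1) + (1)(-1) = -6 = -6 ✓

x = -1, y = 1, z = -1


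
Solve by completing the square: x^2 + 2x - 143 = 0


Start: x^2 + 2x - 143 = 0
Move constant: x^2 + 2x = 143
Half of 2 is 1, squared is 1
Add 1 to both sides: x^2 + 2x + 1 = 144
(x + 1)^2 = 144
x + 1 = ±12
x = -1 + 12 = 11 or x = -1 - 12 = -13

x = -13, x = 11


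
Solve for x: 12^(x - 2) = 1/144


Express both sides with the same base.
1/144 = 12^(-2)
Since the bases match, equate exponents: x - 2 = -2
So x = -2 - (-2) = 0

x = 0


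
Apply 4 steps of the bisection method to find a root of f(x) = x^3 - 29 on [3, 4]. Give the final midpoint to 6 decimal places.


f(x) = x^3 - 29
f(3) = -2 < 0
f(4) = 35 > 0

Step 1: midpoint = (3.000000 + 4.000000)/2 = 3.500000
  f(3.500000) = 13.875000
  f(mid) > 0, so root is in [3.000000, 3.500000]

Step 2: midpoint = (3.000000 + 3.500000)/2 = 3.250000
  f(3.250000) = 5.328125
  f(mid) > 0, so root is in [3.000000, 3.250000]

Step 3: midpoint = (3.000000 + 3.250000)/2 = 3.125000
  f(3.125000) = 1.517578
  f(mid) > 0, so root is in [3.000000, 3.125000]

Step 4: midpoint = (3.000000 + 3.125000)/2 = 3.062500
  f(3.062500) = -0.277100
  f(mid) < 0, so root is in [3.062500, 3.125000]

midpoint = 3.062500


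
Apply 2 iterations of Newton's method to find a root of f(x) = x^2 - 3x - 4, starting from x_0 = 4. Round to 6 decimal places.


Newton's method: x_(n+1) = x_n - f(x_n)/f'(x_n)
f(x) = x^2 - 3x - 4
f'(x) = 2x - 3

Iteration 1:
  f(4.000000) = 0.000000
  f'(4.000000) = 5.000000
  x_1 = 4.000000 - (0.000000)/(5.000000) = 4.000000

Iteration 2:
  f(4.000000) = 0.000000
  f'(4.000000) = 5.000000
  x_2 = 4.000000 - (0.000000)/(5.000000) = 4.000000

x_2 = 4.000000


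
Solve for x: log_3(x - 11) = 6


Convert to exponential form: x - 11 = 3^6 = 729
x = 729 + 11 = 740
Check: log_3(740 - 11) = log_3(729) = log_3(729) = 6 ✓

x = 740


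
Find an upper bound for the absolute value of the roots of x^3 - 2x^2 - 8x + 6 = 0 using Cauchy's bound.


Cauchy's bound: all roots r satisfy |r| <= 1 + max(|a_i/a_n|) for i = 0,...,n-1
where a_n is the leading coefficient.

Coefficients: [1, -2, -8, 6]
Leading coefficient a_n = 1
Ratios |a_i/a_n|: 2, 8, 6
Maximum ratio: 8
Cauchy's bound: |r| <= 1 + 8 = 9

Upper bound = 9


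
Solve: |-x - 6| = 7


An absolute value equation |expr| = 7 gives two cases:
Case 1: -x - 6 = 7
  -x = 13, so x = -13
Case 2: -x - 6 = -7
  -x = -1, so x = 1

x = -13, x = 1


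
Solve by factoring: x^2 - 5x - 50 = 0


We need two numbers that multiply to -50 and add to -5.
Those numbers are -10 and 5 (since (-10) * 5 = -50 and (-10) + 5 = -5).
So x^2 - 5x - 50 = (x - 10)(x + 5) = 0
Setting each factor to zero: x = 10 or x = -5

x = -5, x = 10


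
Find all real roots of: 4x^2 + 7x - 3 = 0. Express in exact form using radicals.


Using the quadratic formula: x = (-b ± sqrt(b^2 - 4ac)) / (2a)
Here a = 4, b = 7, c = -3
Discriminant = b^2 - 4ac = 7^2 - 4(4)(-3) = 49 + 48 = 97
Since discriminant = 97 > 0, there are two real roots.
x = (-7 ± sqrt(97)) / 8
Numerically: x ≈ 0.3561 or x ≈ -2.1061

x = (-7 + sqrt(97)) / 8 or x = (-7 - sqrt(97)) / 8


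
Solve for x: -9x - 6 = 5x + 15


Starting with: -9x - 6 = 5x + 15
Move all x terms to left: (-9 - 5)x = 15 + 6
Simplify: -14x = 21
Divide both sides by -14: x = -3/2

x = -3/2


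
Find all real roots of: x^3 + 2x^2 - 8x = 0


The constant term is 0, so x = 0 is a root. Factor out x:
  x(x^2 + 2x - 8) = 0
Solve the quadratic x^2 + 2x - 8 = 0: discriminant = 2^2 - 4(1)(-8) = 4 + 32 = 36.
sqrt(36) = 6, so x = (-2 ± 6)/2: x = 2 or x = -4.

x = -4, x = 0, x = 2


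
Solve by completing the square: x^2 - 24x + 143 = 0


Start: x^2 - 24x + 143 = 0
Move constant: x^2 - 24x = -143
Half of -24 is -12, squared is 144
Add 144 to both sides: x^2 - 24x + 144 = 1
(x - 12)^2 = 1
x - 12 = ±1
x = 12 + 1 = 13 or x = 12 - 1 = 11

x = 11, x = 13


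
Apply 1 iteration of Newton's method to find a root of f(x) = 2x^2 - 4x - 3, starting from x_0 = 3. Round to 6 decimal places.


Newton's method: x_(n+1) = x_n - f(x_n)/f'(x_n)
f(x) = 2x^2 - 4x - 3
f'(x) = 4x - 4

Iteration 1:
  f(3.000000) = 3.000000
  f'(3.000000) = 8.000000
  x_1 = 3.000000 - (3.000000)/(8.000000) = 2.625000

x_1 = 2.625000


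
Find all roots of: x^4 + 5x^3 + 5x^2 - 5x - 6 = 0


Let p(x) = x^4 + 5x^3 + 5x^2 - 5x - 6. By the rational root theorem (leading coefficient 1), any rational root is an integer divisor of 6: try ±1, ±2, ... in turn.
Test x = 1: value = 0 ✓, so (x - 1) is a factor.
Synthetic division by (x - 1): bring down 1; 1(1) + 5 = 6; 6(1) + 5 = 11; 11(1) - 5 = 6; 6(1) - 6 = 0 → quotient x^3 + 6x^2 + 11x + 6, remainder 0.
Continue with the quotient x^3 + 6x^2 + 11x + 6 (candidates must divide 6; re-test x = 1 first in case it repeats).
Test x = 1: value = 24 ≠ 0.
Test x = -1: value = 0 ✓, so (x + 1) is a factor.
Synthetic division by (x + 1): bring down 1; 1(-1) + 6 = 5; 5(-1) + 11 = 6; 6(-1) + 6 = 0 → quotient x^2 + 5x + 6, remainder 0.
Solve the quadratic x^2 + 5x + 6 = 0: discriminant = 5^2 - 4(1)(6) = 25 - 24 = 1.
sqrt(1) = 1, so x = (-5 ± 1)/2: x = -2 or x = -3.
Collecting all roots found:

x = -3, x = -2, x = -1, x = 1


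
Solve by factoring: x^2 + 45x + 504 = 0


We need two numbers that multiply to 504 and add to 45.
Those numbers are 24 and 21 (since 24 * 21 = 504 and 24 + 21 = 45).
So x^2 + 45x + 504 = (x + 24)(x + 21) = 0
Setting each factor to zero: x = -24 or x = -21

x = -24, x = -21


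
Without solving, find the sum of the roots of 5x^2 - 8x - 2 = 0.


By Vieta's formulas for ax^2 + bx + c = 0:
  Sum of roots = -b/a
  Product of roots = c/a

Here a = 5, b = -8, c = -2
Sum = -(-8)/5 = 8/5
Product = -2/5 = -2/5

Sum = 8/5


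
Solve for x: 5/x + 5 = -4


Subtract 5 from both sides: 5/x = -9
Multiply both sides by x: 5 = -9 * x
Divide by -9: x = -5/9

x = -5/9


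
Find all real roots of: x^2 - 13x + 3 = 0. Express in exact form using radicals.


Using the quadratic formula: x = (-b ± sqrt(b^2 - 4ac)) / (2a)
Here a = 1, b = -13, c = 3
Discriminant = b^2 - 4ac = (-13)^2 - 4(1)(3) = 169 - 12 = 157
Since discriminant = 157 > 0, there are two real roots.
x = (13 ± sqrt(157)) / 2
Numerically: x ≈ 12.7650 or x ≈ 0.2350

x = (13 + sqrt(157)) / 2 or x = (13 - sqrt(157)) / 2


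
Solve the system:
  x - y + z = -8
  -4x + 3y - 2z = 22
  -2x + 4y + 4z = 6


Using Cramer's rule. Expand each determinant along the first row.
D  = 1*[3*4 - (-2)*4] - (-1)*[(-4)*4 - (-2)*(-2)] + 1*[(-4)*4 - 3*(-2)]
  = 1*(20) - (-1)*(-20) + 1*(-10) = -10
Dx = (-8)*[3*4 - (-2)*4] - (-1)*[22*4 - (-2)*6] + 1*[22*4 - 3*6]
  = (-8)*(20) - (-1)*(100) + 1*(70) = 10
Dy = 1*[22*4 - (-2)*6] - (-8)*[(-4)*4 - (-2)*(-2)] + 1*[(-4)*6 - 22*(-2)]
  = 1*(100) - (-8)*(-20) + 1*(20) = -40
Dz = 1*[3*6 - 22*4] - (-1)*[(-4)*6 - 22*(-2)] + (-8)*[(-4)*4 - 3*(-2)]
  = 1*(-70) - (-1)*(20) + (-8)*(-10) = 30
x = Dx/D = 10/-10 = -1, y = Dy/D = -40/-10 = 4, z = Dz/D = 30/-10 = -3
Check eq1: (1)(-1) + (-1)(4) + (1)(-3) = -8 = -8 ✓
Check eq2: (-4)(-1) + (3)(4) + (-2)(-3) = 22 = 22 ✓
Check eq3: (-2)(-1) + (4)(4) + (4)(-3) = 6 = 6 ✓

x = -1, y = 4, z = -3


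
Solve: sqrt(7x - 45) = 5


Square both sides: 7x - 45 = 5^2 = 25
7x = 25 + 45 = 70
x = 10
Check: sqrt(7*10 - 45) = sqrt(25) = 5 ✓

x = 10


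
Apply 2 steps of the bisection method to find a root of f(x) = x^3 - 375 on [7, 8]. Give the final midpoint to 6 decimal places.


f(x) = x^3 - 375
f(7) = -32 < 0
f(8) = 137 > 0

Step 1: midpoint = (7.000000 + 8.000000)/2 = 7.500000
  f(7.500000) = 46.875000
  f(mid) > 0, so root is in [7.000000, 7.500000]

Step 2: midpoint = (7.000000 + 7.500000)/2 = 7.250000
  f(7.250000) = 6.078125
  f(mid) > 0, so root is in [7.000000, 7.250000]

midpoint = 7.250000


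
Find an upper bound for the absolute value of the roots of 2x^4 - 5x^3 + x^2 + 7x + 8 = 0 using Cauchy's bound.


Cauchy's bound: all roots r satisfy |r| <= 1 + max(|a_i/a_n|) for i = 0,...,n-1
where a_n is the leading coefficient.

Coefficients: [2, -5, 1, 7, 8]
Leading coefficient a_n = 2
Ratios |a_i/a_n|: 5/2, 1/2, 7/2, 4
Maximum ratio: 4
Cauchy's bound: |r| <= 1 + 4 = 5

Upper bound = 5


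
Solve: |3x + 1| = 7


An absolute value equation |expr| = 7 gives two cases:
Case 1: 3x + 1 = 7
  3x = 6, so x = 2
Case 2: 3x + 1 = -7
  3x = -8, so x = -8/3

x = -8/3, x = 2


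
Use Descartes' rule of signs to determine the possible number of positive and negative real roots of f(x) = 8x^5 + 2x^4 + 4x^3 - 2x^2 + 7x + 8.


Descartes' rule of signs:

For positive roots, count sign changes in f(x) = 8x^5 + 2x^4 + 4x^3 - 2x^2 + 7x + 8:
Signs of coefficients: +, +, +, -, +, +
Number of sign changes: 2
Possible positive real roots: 2, 0

For negative roots, examine f(-x) = -8x^5 + 2x^4 - 4x^3 - 2x^2 - 7x + 8:
Signs of coefficients: -, +, -, -, -, +
Number of sign changes: 3
Possible negative real roots: 3, 1

Positive roots: 2 or 0; Negative roots: 3 or 1


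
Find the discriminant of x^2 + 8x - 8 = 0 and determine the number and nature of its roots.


For ax^2 + bx + c = 0, discriminant D = b^2 - 4ac
Here a = 1, b = 8, c = -8
D = (8)^2 - 4(1)(-8) = 64 + 32 = 96

D = 96 > 0 but not a perfect square
The equation has 2 distinct real irrational roots.

Discriminant = 96, 2 distinct real irrational roots


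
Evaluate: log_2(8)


We need the exponent such that 2^? = 8
2^3 = 8
Therefore log_2(8) = 3

3


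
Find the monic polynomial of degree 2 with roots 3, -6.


A monic polynomial with roots 3, -6 is:
p(x) = (x - 3)(x + 6)
After multiplying by (x - 3): x - 3
After multiplying by (x + 6): x^2 + 3x - 18

x^2 + 3x - 18


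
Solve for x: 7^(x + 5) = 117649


Express both sides with the same base.
117649 = 7^6
Since the bases match, equate exponents: x + 5 = 6
So x = 6 - (5) = 1

x = 1


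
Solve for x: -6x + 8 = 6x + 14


Starting with: -6x + 8 = 6x + 14
Move all x terms to left: (-6 - 6)x = 14 - 8
Simplify: -12x = 6
Divide both sides by -12: x = -1/2

x = -1/2


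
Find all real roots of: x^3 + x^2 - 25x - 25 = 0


Let p(x) = x^3 + x^2 - 25x - 25. By the rational root theorem (leading coefficient 1), any rational root is an integer divisor of 25: try ±1, ±2, ... in turn.
Test x = 1: value = -48 ≠ 0.
Test x = -1: value = 0 ✓, so (x + 1) is a factor.
Synthetic division by (x + 1): bring down 1; 1(-1) + 1 = 0; 0(-1) - 25 = -25; (-25)(-1) - 25 = 0 → quotient x^2 - 25, remainder 0.
Solve the quadratic x^2 - 25 = 0: discriminant = 0^2 - 4(1)(-25) = 0 + 100 = 100.
sqrt(100) = 10, so x = (0 ± 10)/2: x = 5 or x = -5.

x = -5, x = -1, x = 5


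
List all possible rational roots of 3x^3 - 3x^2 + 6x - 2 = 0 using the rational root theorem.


Rational root theorem: possible roots are ±p/q where:
  p divides the constant term (-2): p ∈ {1, 2}
  q divides the leading coefficient (3): q ∈ {1, 3}

All possible rational roots: -2, -1, -2/3, -1/3, 1/3, 2/3, 1, 2

-2, -1, -2/3, -1/3, 1/3, 2/3, 1, 2


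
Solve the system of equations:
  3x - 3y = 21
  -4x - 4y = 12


Using Cramer's rule:
Determinant D = (3)(-4) - (-4)(-3) = -12 - 12 = -24
Dx = (21)(-4) - (12)(-3) = -84 + 36 = -48
Dy = (3)(12) - (-4)(21) = 36 + 84 = 120
x = Dx/D = -48/-24 = 2
y = Dy/D = 120/-24 = -5

x = 2, y = -5


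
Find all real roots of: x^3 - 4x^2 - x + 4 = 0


Let p(x) = x^3 - 4x^2 - x + 4. By the rational root theorem (leading coefficient 1), any rational root is an integer divisor of 4: try ±1, ±2, ... in turn.
Test x = 1: value = 0 ✓, so (x - 1) is a factor.
Synthetic division by (x - 1): bring down 1; 1(1) - 4 = -3; (-3)(1) - 1 = -4; (-4)(1) + 4 = 0 → quotient x^2 - 3x - 4, remainder 0.
Solve the quadratic x^2 - 3x - 4 = 0: discriminant = (-3)^2 - 4(1)(-4) = 9 + 16 = 25.
sqrt(25) = 5, so x = (3 ± 5)/2: x = 4 or x = -1.

x = -1, x = 1, x = 4


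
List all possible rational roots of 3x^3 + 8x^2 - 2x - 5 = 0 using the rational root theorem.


Rational root theorem: possible roots are ±p/q where:
  p divides the constant term (-5): p ∈ {1, 5}
  q divides the leading coefficient (3): q ∈ {1, 3}

All possible rational roots: -5, -5/3, -1, -1/3, 1/3, 1, 5/3, 5

-5, -5/3, -1, -1/3, 1/3, 1, 5/3, 5


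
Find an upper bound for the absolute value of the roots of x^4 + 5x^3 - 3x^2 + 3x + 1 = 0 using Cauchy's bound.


Cauchy's bound: all roots r satisfy |r| <= 1 + max(|a_i/a_n|) for i = 0,...,n-1
where a_n is the leading coefficient.

Coefficients: [1, 5, -3, 3, 1]
Leading coefficient a_n = 1
Ratios |a_i/a_n|: 5, 3, 3, 1
Maximum ratio: 5
Cauchy's bound: |r| <= 1 + 5 = 6

Upper bound = 6


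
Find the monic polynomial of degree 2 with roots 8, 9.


A monic polynomial with roots 8, 9 is:
p(x) = (x - 8)(x - 9)
After multiplying by (x - 8): x - 8
After multiplying by (x - 9): x^2 - 17x + 72

x^2 - 17x + 72


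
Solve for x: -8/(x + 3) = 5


Multiply both sides by (x + 3): -8 = 5(x + 3)
Distribute: -8 = 5x + 15
5x = -8 - 15 = -23
x = -23/5

x = -23/5


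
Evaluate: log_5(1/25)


We need the exponent such that 5^? = 1/25
5^(-2) = 1/5^2 = 1/25
Therefore log_5(1/25) = -2

-2


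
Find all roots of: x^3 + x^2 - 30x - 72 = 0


Let p(x) = x^3 + x^2 - 30x - 72. By the rational root theorem (leading coefficient 1), any rational root is an integer divisor of 72: try ±1, ±2, ... in turn.
Test x = 1: value = -100 ≠ 0.
Test x = -1: value = -42 ≠ 0.
Test x = 2: value = -120 ≠ 0.
Test x = -2: value = -16 ≠ 0.
Test x = 3: value = -126 ≠ 0.
Test x = -3: value = 0 ✓, so (x + 3) is a factor.
Synthetic division by (x + 3): bring down 1; 1(-3) + 1 = -2; (-2)(-3) - 30 = -24; (-24)(-3) - 72 = 0 → quotient x^2 - 2x - 24, remainder 0.
Solve the quadratic x^2 - 2x - 24 = 0: discriminant = (-2)^2 - 4(1)(-24) = 4 + 96 = 100.
sqrt(100) = 10, so x = (2 ± 10)/2: x = 6 or x = -4.
Collecting all roots found:

x = -4, x = -3, x = 6


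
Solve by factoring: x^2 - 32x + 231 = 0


We need two numbers that multiply to 231 and add to -32.
Those numbers are -11 and -21 (since (-11) * (-21) = 231 and (-11) + (-21) = -32).
So x^2 - 32x + 231 = (x - 11)(x - 21) = 0
Setting each factor to zero: x = 11 or x = 21

x = 11, x = 21


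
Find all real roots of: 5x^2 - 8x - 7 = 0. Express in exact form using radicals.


Using the quadratic formula: x = (-b ± sqrt(b^2 - 4ac)) / (2a)
Here a = 5, b = -8, c = -7
Discriminant = b^2 - 4ac = (-8)^2 - 4(5)(-7) = 64 + 140 = 204
Since discriminant = 204 > 0, there are two real roots.
x = (8 ± 2*sqrt(51)) / 10
Simplifying: x = (4 ± sqrt(51)) / 5
Numerically: x ≈ 2.2283 or x ≈ -0.6283

x = (4 + sqrt(51)) / 5 or x = (4 - sqrt(51)) / 5


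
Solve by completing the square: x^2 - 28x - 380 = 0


Start: x^2 - 28x - 380 = 0
Move constant: x^2 - 28x = 380
Half of -28 is -14, squared is 196
Add 196 to both sides: x^2 - 28x + 196 = 576
(x - 14)^2 = 576
x - 14 = ±24
x = 14 + 24 = 38 or x = 14 - 24 = -10

x = -10, x = 38


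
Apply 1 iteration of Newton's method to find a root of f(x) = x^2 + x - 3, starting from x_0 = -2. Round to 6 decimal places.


Newton's method: x_(n+1) = x_n - f(x_n)/f'(x_n)
f(x) = x^2 + x - 3
f'(x) = 2x + 1

Iteration 1:
  f(-2.000000) = -1.000000
  f'(-2.000000) = -3.000000
  x_1 = -2.000000 - (-1.000000)/(-3.000000) = -2.333333

x_1 = -2.333333


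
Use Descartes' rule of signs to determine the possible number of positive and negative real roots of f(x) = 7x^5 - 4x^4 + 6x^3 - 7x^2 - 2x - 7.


Descartes' rule of signs:

For positive roots, count sign changes in f(x) = 7x^5 - 4x^4 + 6x^3 - 7x^2 - 2x - 7:
Signs of coefficients: +, -, +, -, -, -
Number of sign changes: 3
Possible positive real roots: 3, 1

For negative roots, examine f(-x) = -7x^5 - 4x^4 - 6x^3 - 7x^2 + 2x - 7:
Signs of coefficients: -, -, -, -, +, -
Number of sign changes: 2
Possible negative real roots: 2, 0

Positive roots: 3 or 1; Negative roots: 2 or 0


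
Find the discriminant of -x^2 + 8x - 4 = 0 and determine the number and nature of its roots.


For ax^2 + bx + c = 0, discriminant D = b^2 - 4ac
Here a = -1, b = 8, c = -4
D = (8)^2 - 4(-1)(-4) = 64 - 16 = 48

D = 48 > 0 but not a perfect square
The equation has 2 distinct real irrational roots.

Discriminant = 48, 2 distinct real irrational roots


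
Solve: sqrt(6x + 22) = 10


Square both sides: 6x + 22 = 10^2 = 100
6x = 100 - 22 = 78
x = 13
Check: sqrt(6*13 + 22) = sqrt(100) = 10 ✓

x = 13


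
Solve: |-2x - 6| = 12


An absolute value equation |expr| = 12 gives two cases:
Case 1: -2x - 6 = 12
  -2x = 18, so x = -9
Case 2: -2x - 6 = -12
  -2x = -6, so x = 3

x = -9, x = 3


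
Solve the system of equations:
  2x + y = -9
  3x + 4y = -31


Using Cramer's rule:
Determinant D = (2)(4) - (3)(1) = 8 - 3 = 5
Dx = (-9)(4) - (-31)(1) = -36 + 31 = -5
Dy = (2)(-31) - (3)(-9) = -62 + 27 = -35
x = Dx/D = -5/5 = -1
y = Dy/D = -35/5 = -7

x = -1, y = -7


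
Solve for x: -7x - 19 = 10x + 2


Starting with: -7x - 19 = 10x + 2
Move all x terms to left: (-7 - 10)x = 2 + 19
Simplify: -17x = 21
Divide both sides by -17: x = -21/17

x = -21/17


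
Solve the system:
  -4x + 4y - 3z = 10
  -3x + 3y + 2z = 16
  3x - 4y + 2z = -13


Using Cramer's rule. Expand each determinant along the first row.
D  = (-4)*[3*2 - 2*(-4)] - 4*[(-3)*2 - 2*3] + (-3)*[(-3)*(-4) - 3*3]
  = (-4)*(14) - 4*(-12) + (-3)*(3) = -17
Dx = 10*[3*2 - 2*(-4)] - 4*[16*2 - 2*(-13)] + (-3)*[16*(-4) - 3*(-13)]
  = 10*(14) - 4*(58) + (-3)*(-25) = -17
Dy = (-4)*[16*2 - 2*(-13)] - 10*[(-3)*2 - 2*3] + (-3)*[(-3)*(-13) - 16*3]
  = (-4)*(58) - 10*(-12) + (-3)*(-9) = -85
Dz = (-4)*[3*(-13) - 16*(-4)] - 4*[(-3)*(-13) - 16*3] + 10*[(-3)*(-4) - 3*3]
  = (-4)*(25) - 4*(-9) + 10*(3) = -34
x = Dx/D = -17/-17 = 1, y = Dy/D = -85/-17 = 5, z = Dz/D = -34/-17 = 2
Check eq1: (-4)(1) + (4)(5) + (-3)(2) = 10 = 10 ✓
Check eq2: (-3)(1) + (3)(5) + (2)(2) = 16 = 16 ✓
Check eq3: (3)(1) + (-4)(5) + (2)(2) = -13 = -13 ✓

x = 1, y = 5, z = 2


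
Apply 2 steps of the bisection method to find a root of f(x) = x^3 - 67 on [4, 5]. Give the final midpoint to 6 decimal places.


f(x) = x^3 - 67
f(4) = -3 < 0
f(5) = 58 > 0

Step 1: midpoint = (4.000000 + 5.000000)/2 = 4.500000
  f(4.500000) = 24.125000
  f(mid) > 0, so root is in [4.000000, 4.500000]

Step 2: midpoint = (4.000000 + 4.500000)/2 = 4.250000
  f(4.250000) = 9.765625
  f(mid) > 0, so root is in [4.000000, 4.250000]

midpoint = 4.250000


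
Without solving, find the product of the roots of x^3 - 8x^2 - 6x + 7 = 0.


By Vieta's formulas for x^3 + bx^2 + cx + d = 0:
  r1 + r2 + r3 = -b/a = 8
  r1*r2 + r1*r3 + r2*r3 = c/a = -6
  r1*r2*r3 = -d/a = -7


Product = -7


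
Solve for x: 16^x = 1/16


Express both sides with the same base.
1/16 = 16^(-1)
Since the bases match: x = -1

x = -1


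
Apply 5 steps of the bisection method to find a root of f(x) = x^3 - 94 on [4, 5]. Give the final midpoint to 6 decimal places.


f(x) = x^3 - 94
f(4) = -30 < 0
f(5) = 31 > 0

Step 1: midpoint = (4.000000 + 5.000000)/2 = 4.500000
  f(4.500000) = -2.875000
  f(mid) < 0, so root is in [4.500000, 5.000000]

Step 2: midpoint = (4.500000 + 5.000000)/2 = 4.750000
  f(4.750000) = 13.171875
  f(mid) > 0, so root is in [4.500000, 4.750000]

Step 3: midpoint = (4.500000 + 4.750000)/2 = 4.625000
  f(4.625000) = 4.931641
  f(mid) > 0, so root is in [4.500000, 4.625000]

Step 4: midpoint = (4.500000 + 4.625000)/2 = 4.562500
  f(4.562500) = 0.974854
  f(mid) > 0, so root is in [4.500000, 4.562500]

Step 5: midpoint = (4.500000 + 4.562500)/2 = 4.531250
  f(4.531250) = -0.963348
  f(mid) < 0, so root is in [4.531250, 4.562500]

midpoint = 4.531250


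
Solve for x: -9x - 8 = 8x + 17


Starting with: -9x - 8 = 8x + 17
Move all x terms to left: (-9 - 8)x = 17 + 8
Simplify: -17x = 25
Divide both sides by -17: x = -25/17

x = -25/17


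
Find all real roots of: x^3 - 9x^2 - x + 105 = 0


Let p(x) = x^3 - 9x^2 - x + 105. By the rational root theorem (leading coefficient 1), any rational root is an integer divisor of 105: try ±1, ±2, ... in turn.
Test x = 1: value = 96 ≠ 0.
Test x = -1: value = 96 ≠ 0.
Test x = 3: value = 48 ≠ 0.
Test x = -3: value = 0 ✓, so (x + 3) is a factor.
Synthetic division by (x + 3): bring down 1; 1(-3) - 9 = -12; (-12)(-3) - 1 = 35; 35(-3) + 105 = 0 → quotient x^2 - 12x + 35, remainder 0.
Solve the quadratic x^2 - 12x + 35 = 0: discriminant = (-12)^2 - 4(1)(35) = 144 - 140 = 4.
sqrt(4) = 2, so x = (12 ± 2)/2: x = 7 or x = 5.

x = -3, x = 5, x = 7


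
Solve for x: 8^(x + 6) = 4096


Express both sides with the same base.
4096 = 8^4
Since the bases match, equate exponents: x + 6 = 4
So x = 4 - (6) = -2

x = -2


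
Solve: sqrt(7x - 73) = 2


Square both sides: 7x - 73 = 2^2 = 4
7x = 4 + 73 = 77
x = 11
Check: sqrt(7*11 - 73) = sqrt(4) = 2 ✓

x = 11


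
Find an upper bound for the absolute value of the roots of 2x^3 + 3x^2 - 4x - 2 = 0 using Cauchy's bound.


Cauchy's bound: all roots r satisfy |r| <= 1 + max(|a_i/a_n|) for i = 0,...,n-1
where a_n is the leading coefficient.

Coefficients: [2, 3, -4, -2]
Leading coefficient a_n = 2
Ratios |a_i/a_n|: 3/2, 2, 1
Maximum ratio: 2
Cauchy's bound: |r| <= 1 + 2 = 3

Upper bound = 3


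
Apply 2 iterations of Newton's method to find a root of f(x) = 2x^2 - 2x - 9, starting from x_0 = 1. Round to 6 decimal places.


Newton's method: x_(n+1) = x_n - f(x_n)/f'(x_n)
f(x) = 2x^2 - 2x - 9
f'(x) = 4x - 2

Iteration 1:
  f(1.000000) = -9.000000
  f'(1.000000) = 2.000000
  x_1 = 1.000000 - (-9.000000)/(2.000000) = 5.500000

Iteration 2:
  f(5.500000) = 40.500000
  f'(5.500000) = 20.000000
  x_2 = 5.500000 - (40.500000)/(20.000000) = 3.475000

x_2 = 3.475000


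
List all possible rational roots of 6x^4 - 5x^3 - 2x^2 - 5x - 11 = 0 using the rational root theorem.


Rational root theorem: possible roots are ±p/q where:
  p divides the constant term (-11): p ∈ {1, 11}
  q divides the leading coefficient (6): q ∈ {1, 2, 3, 6}

All possible rational roots: -11, -11/2, -11/3, -11/6, -1, -1/2, -1/3, -1/6, 1/6, 1/3, 1/2, 1, 11/6, 11/3, 11/2, 11

-11, -11/2, -11/3, -11/6, -1, -1/2, -1/3, -1/6, 1/6, 1/3, 1/2, 1, 11/6, 11/3, 11/2, 11


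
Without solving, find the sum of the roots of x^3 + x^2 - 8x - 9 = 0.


By Vieta's formulas for x^3 + bx^2 + cx + d = 0:
  r1 + r2 + r3 = -b/a = -1
  r1*r2 + r1*r3 + r2*r3 = c/a = -8
  r1*r2*r3 = -d/a = 9


Sum = -1


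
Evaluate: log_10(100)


We need the exponent such that 10^? = 100
10^2 = 100
Therefore log_10(100) = 2

2


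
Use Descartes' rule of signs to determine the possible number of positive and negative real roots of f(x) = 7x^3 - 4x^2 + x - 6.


Descartes' rule of signs:

For positive roots, count sign changes in f(x) = 7x^3 - 4x^2 + x - 6:
Signs of coefficients: +, -, +, -
Number of sign changes: 3
Possible positive real roots: 3, 1

For negative roots, examine f(-x) = -7x^3 - 4x^2 - x - 6:
Signs of coefficients: -, -, -, -
Number of sign changes: 0
Possible negative real roots: 0

Positive roots: 3 or 1; Negative roots: 0


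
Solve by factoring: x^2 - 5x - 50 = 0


We need two numbers that multiply to -50 and add to -5.
Those numbers are 5 and -10 (since 5 * (-10) = -50 and 5 + (-10) = -5).
So x^2 - 5x - 50 = (x + 5)(x - 10) = 0
Setting each factor to zero: x = -5 or x = 10

x = -5, x = 10


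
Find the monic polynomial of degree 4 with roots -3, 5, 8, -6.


A monic polynomial with roots -3, 5, 8, -6 is:
p(x) = (x + 3)(x - 5)(x - 8)(x + 6)
After multiplying by (x + 3): x + 3
After multiplying by (x - 5): x^2 - 2x - 15
After multiplying by (x - 8): x^3 - 10x^2 + x + 120
After multiplying by (x + 6): x^4 - 4x^3 - 59x^2 + 126x + 720

x^4 - 4x^3 - 59x^2 + 126x + 720


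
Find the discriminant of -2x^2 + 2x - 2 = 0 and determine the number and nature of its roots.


For ax^2 + bx + c = 0, discriminant D = b^2 - 4ac
Here a = -2, b = 2, c = -2
D = (2)^2 - 4(-2)(-2) = 4 - 16 = -12

D = -12 < 0
The equation has no real roots (2 complex conjugate roots).

Discriminant = -12, no real roots (2 complex conjugate roots)


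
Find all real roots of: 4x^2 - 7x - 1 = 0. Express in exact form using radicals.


Using the quadratic formula: x = (-b ± sqrt(b^2 - 4ac)) / (2a)
Here a = 4, b = -7, c = -1
Discriminant = b^2 - 4ac = (-7)^2 - 4(4)(-1) = 49 + 16 = 65
Since discriminant = 65 > 0, there are two real roots.
x = (7 ± sqrt(65)) / 8
Numerically: x ≈ 1.8828 or x ≈ -0.1328

x = (7 + sqrt(65)) / 8 or x = (7 - sqrt(65)) / 8


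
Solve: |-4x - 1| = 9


An absolute value equation |expr| = 9 gives two cases:
Case 1: -4x - 1 = 9
  -4x = 10, so x = -5/2
Case 2: -4x - 1 = -9
  -4x = -8, so x = 2

x = -5/2, x = 2


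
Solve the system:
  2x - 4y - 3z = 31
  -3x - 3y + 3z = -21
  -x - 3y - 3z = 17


Using Cramer's rule. Expand each determinant along the first row.
D  = 2*[(-3)*(-3) - 3*(-3)] - (-4)*[(-3)*(-3) - 3*(-1)] + (-3)*[(-3)*(-3) - (-3)*(-1)]
  = 2*(18) - (-4)*(12) + (-3)*(6) = 66
Dx = 31*[(-3)*(-3) - 3*(-3)] - (-4)*[(-21)*(-3) - 3*17] + (-3)*[(-21)*(-3) - (-3)*17]
  = 31*(18) - (-4)*(12) + (-3)*(114) = 264
Dy = 2*[(-21)*(-3) - 3*17] - 31*[(-3)*(-3) - 3*(-1)] + (-3)*[(-3)*17 - (-21)*(-1)]
  = 2*(12) - 31*(12) + (-3)*(-72) = -132
Dz = 2*[(-3)*17 - (-21)*(-3)] - (-4)*[(-3)*17 - (-21)*(-1)] + 31*[(-3)*(-3) - (-3)*(-1)]
  = 2*(-114) - (-4)*(-72) + 31*(6) = -330
x = Dx/D = 264/66 = 4, y = Dy/D = -132/66 = -2, z = Dz/D = -330/66 = -5
Check eq1: (2)(4) + (-4)(-2) + (-3)(-5) = 31 = 31 ✓
Check eq2: (-3)(4) + (-3)(-2) + (3)(-5) = -21 = -21 ✓
Check eq3: (-1)(4) + (-3)(-2) + (-3)(-5) = 17 = 17 ✓

x = 4, y = -2, z = -5


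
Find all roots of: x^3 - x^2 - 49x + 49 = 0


Let p(x) = x^3 - x^2 - 49x + 49. By the rational root theorem (leading coefficient 1), any rational root is an integer divisor of 49: try ±1, ±2, ... in turn.
Test x = 1: value = 0 ✓, so (x - 1) is a factor.
Synthetic division by (x - 1): bring down 1; 1(1) - 1 = 0; 0(1) - 49 = -49; (-49)(1) + 49 = 0 → quotient x^2 - 49, remainder 0.
Solve the quadratic x^2 - 49 = 0: discriminant = 0^2 - 4(1)(-49) = 0 + 196 = 196.
sqrt(196) = 14, so x = (0 ± 14)/2: x = 7 or x = -7.
Collecting all roots found:

x = -7, x = 1, x = 7


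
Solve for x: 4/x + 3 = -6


Subtract 3 from both sides: 4/x = -9
Multiply both sides by x: 4 = -9 * x
Divide by -9: x = -4/9

x = -4/9


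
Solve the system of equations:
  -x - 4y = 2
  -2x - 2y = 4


Using Cramer's rule:
Determinant D = (-1)(-2) - (-2)(-4) = 2 - 8 = -6
Dx = (2)(-2) - (4)(-4) = -4 + 16 = 12
Dy = (-1)(4) - (-2)(2) = -4 + 4 = 0
x = Dx/D = 12/-6 = -2
y = Dy/D = 0/-6 = 0

x = -2, y = 0


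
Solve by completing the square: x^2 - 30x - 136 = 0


Start: x^2 - 30x - 136 = 0
Move constant: x^2 - 30x = 136
Half of -30 is -15, squared is 225
Add 225 to both sides: x^2 - 30x + 225 = 361
(x - 15)^2 = 361
x - 15 = ±19
x = 15 + 19 = 34 or x = 15 - 19 = -4

x = -4, x = 34


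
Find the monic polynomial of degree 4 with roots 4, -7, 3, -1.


A monic polynomial with roots 4, -7, 3, -1 is:
p(x) = (x - 4)(x + 7)(x - 3)(x + 1)
After multiplying by (x - 4): x - 4
After multiplying by (x + 7): x^2 + 3x - 28
After multiplying by (x - 3): x^3 - 37x + 84
After multiplying by (x + 1): x^4 + x^3 - 37x^2 + 47x + 84

x^4 + x^3 - 37x^2 + 47x + 84


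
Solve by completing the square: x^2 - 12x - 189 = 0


Start: x^2 - 12x - 189 = 0
Move constant: x^2 - 12x = 189
Half of -12 is -6, squared is 36
Add 36 to both sides: x^2 - 12x + 36 = 225
(x - 6)^2 = 225
x - 6 = ±15
x = 6 + 15 = 21 or x = 6 - 15 = -9

x = -9, x = 21


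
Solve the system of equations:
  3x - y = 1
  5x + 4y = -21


Using Cramer's rule:
Determinant D = (3)(4) - (5)(-1) = 12 + 5 = 17
Dx = (1)(4) - (-21)(-1) = 4 - 21 = -17
Dy = (3)(-21) - (5)(1) = -63 - 5 = -68
x = Dx/D = -17/17 = -1
y = Dy/D = -68/17 = -4

x = -1, y = -4


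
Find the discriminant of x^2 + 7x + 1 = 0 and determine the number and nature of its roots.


For ax^2 + bx + c = 0, discriminant D = b^2 - 4ac
Here a = 1, b = 7, c = 1
D = (7)^2 - 4(1)(1) = 49 - 4 = 45

D = 45 > 0 but not a perfect square
The equation has 2 distinct real irrational roots.

Discriminant = 45, 2 distinct real irrational roots


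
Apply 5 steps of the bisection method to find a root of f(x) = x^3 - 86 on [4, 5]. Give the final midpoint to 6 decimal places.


f(x) = x^3 - 86
f(4) = -22 < 0
f(5) = 39 > 0

Step 1: midpoint = (4.000000 + 5.000000)/2 = 4.500000
  f(4.500000) = 5.125000
  f(mid) > 0, so root is in [4.000000, 4.500000]

Step 2: midpoint = (4.000000 + 4.500000)/2 = 4.250000
  f(4.250000) = -9.234375
  f(mid) < 0, so root is in [4.250000, 4.500000]

Step 3: midpoint = (4.250000 + 4.500000)/2 = 4.375000
  f(4.375000) = -2.259766
  f(mid) < 0, so root is in [4.375000, 4.500000]

Step 4: midpoint = (4.375000 + 4.500000)/2 = 4.437500
  f(4.437500) = 1.380615
  f(mid) > 0, so root is in [4.375000, 4.437500]

Step 5: midpoint = (4.375000 + 4.437500)/2 = 4.406250
  f(4.406250) = -0.452484
  f(mid) < 0, so root is in [4.406250, 4.437500]

midpoint = 4.406250
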